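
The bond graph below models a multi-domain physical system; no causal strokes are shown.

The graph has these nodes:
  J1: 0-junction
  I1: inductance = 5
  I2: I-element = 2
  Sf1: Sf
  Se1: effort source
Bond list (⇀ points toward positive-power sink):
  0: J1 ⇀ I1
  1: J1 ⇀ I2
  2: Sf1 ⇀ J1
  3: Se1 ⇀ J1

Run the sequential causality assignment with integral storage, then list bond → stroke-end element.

bond 0 stroke→I1
bond 1 stroke→I2
bond 2 stroke→Sf1
bond 3 stroke→J1

b2 →Sf1  (Sf1: flow source, stroke at near end)
b3 →J1  (Se1 fixes effort; stroke away)
b0 →I1  (J1: bond 3 brought effort, rest push out)
b1 →I2  (common-e at J1 fixed by 3)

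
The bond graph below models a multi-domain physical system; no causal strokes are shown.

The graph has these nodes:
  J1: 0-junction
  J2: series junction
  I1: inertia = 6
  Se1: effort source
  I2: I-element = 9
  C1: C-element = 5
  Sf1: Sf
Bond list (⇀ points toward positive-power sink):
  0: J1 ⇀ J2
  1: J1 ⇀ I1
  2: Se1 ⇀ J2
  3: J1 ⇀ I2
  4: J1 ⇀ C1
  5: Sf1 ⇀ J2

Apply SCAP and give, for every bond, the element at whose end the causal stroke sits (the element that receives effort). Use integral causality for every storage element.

#2 |J2  (Se1 (Se) sets effort on bond)
#5 |Sf1  (Sf1 (Sf) sets flow on bond)
#0 |J2  (J2 flow already set via bond 5)
#1 |I1  (prefer integral on I1)
#3 |I2  (I2 integral (f out))
#4 |J1  (J1: last free bond brings effort in)

b0 stroke at J2
b1 stroke at I1
b2 stroke at J2
b3 stroke at I2
b4 stroke at J1
b5 stroke at Sf1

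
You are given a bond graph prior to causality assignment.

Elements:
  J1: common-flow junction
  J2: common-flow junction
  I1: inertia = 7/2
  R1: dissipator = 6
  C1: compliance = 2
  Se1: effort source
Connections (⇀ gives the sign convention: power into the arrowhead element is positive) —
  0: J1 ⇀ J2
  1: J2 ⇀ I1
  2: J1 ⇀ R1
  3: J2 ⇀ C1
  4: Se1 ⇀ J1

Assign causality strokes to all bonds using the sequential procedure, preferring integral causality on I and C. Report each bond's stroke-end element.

bond 0 |J2
bond 1 |I1
bond 2 |J1
bond 3 |J2
bond 4 |J1

b4 →J1  (Se1: effort source, stroke at far end)
b1 →I1  (prefer integral on I1)
b0 →J2  (1-jn J2 has f-setter on 1)
b3 →J2  (J2: bond 1 brought flow, rest push out)
b2 →J1  (1-jn J1 has f-setter on 0)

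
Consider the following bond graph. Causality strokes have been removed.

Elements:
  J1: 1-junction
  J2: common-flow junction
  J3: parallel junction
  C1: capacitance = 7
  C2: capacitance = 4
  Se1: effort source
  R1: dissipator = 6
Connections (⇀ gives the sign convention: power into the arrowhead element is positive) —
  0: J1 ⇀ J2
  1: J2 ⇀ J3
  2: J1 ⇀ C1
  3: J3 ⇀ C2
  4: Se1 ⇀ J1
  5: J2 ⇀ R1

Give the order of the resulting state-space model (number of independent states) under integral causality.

2  (C1, C2 all integral)

#4 stroke at J1  (source Se1 imposes e)
#2 stroke at J1  (C1: C, integral causality)
#0 stroke at J2  (J1: last free bond brings flow in)
#3 stroke at J3  (prefer integral on C2)
#1 stroke at J2  (common-e at J3 fixed by 3)
#5 stroke at R1  (J2 needs exactly one f-in)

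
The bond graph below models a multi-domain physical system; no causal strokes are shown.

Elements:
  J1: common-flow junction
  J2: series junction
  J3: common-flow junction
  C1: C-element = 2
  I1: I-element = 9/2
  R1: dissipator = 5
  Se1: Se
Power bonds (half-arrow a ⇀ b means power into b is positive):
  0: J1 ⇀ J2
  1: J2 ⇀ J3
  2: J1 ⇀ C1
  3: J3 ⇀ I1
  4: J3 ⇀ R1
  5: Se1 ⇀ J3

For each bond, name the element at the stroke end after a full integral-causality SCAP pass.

β0 stroke at J2
β1 stroke at J3
β2 stroke at J1
β3 stroke at I1
β4 stroke at J3
β5 stroke at J3

b5 |J3  (source Se1 imposes e)
b2 |J1  (C1 integral (e out))
b0 |J2  (only one flow-in slot at J1)
b1 |J3  (closing 1-jn rule on J2)
b3 |I1  (prefer integral on I1)
b4 |J3  (J3: bond 3 brought flow, rest push out)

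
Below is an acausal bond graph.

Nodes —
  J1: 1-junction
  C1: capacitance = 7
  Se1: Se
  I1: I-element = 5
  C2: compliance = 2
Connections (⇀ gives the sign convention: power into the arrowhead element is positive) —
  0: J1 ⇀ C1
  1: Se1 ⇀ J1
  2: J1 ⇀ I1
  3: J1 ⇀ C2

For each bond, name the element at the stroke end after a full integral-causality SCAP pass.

#0 stroke at J1
#1 stroke at J1
#2 stroke at I1
#3 stroke at J1

#1 |J1  (source Se1 imposes e)
#0 |J1  (C1 outputs effort q/C1)
#2 |I1  (I1 outputs flow p/I1)
#3 |J1  (1-jn J1 has f-setter on 2)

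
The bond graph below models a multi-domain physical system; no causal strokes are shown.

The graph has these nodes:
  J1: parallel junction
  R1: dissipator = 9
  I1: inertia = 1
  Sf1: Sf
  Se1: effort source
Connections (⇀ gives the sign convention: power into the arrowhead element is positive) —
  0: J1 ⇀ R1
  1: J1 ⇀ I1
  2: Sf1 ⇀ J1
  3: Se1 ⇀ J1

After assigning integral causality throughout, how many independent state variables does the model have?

1  (I1 all integral)

#2 stroke at Sf1  (Sf1 fixes flow; stroke at Sf1)
#3 stroke at J1  (Se1: effort source, stroke at far end)
#0 stroke at R1  (common-e at J1 fixed by 3)
#1 stroke at I1  (0-jn J1 has e-setter on 3)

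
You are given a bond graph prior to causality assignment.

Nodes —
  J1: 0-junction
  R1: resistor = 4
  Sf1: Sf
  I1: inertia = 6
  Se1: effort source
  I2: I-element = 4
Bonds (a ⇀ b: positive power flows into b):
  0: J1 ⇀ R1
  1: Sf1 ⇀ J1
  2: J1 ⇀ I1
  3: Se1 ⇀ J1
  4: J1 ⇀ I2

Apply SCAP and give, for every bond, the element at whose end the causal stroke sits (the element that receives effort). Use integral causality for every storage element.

bond 0 stroke at R1
bond 1 stroke at Sf1
bond 2 stroke at I1
bond 3 stroke at J1
bond 4 stroke at I2

b1 stroke at Sf1  (Sf1 fixes flow; stroke at Sf1)
b3 stroke at J1  (Se1 fixes effort; stroke away)
b0 stroke at R1  (J1 effort already set via bond 3)
b2 stroke at I1  (common-e at J1 fixed by 3)
b4 stroke at I2  (J1 effort already set via bond 3)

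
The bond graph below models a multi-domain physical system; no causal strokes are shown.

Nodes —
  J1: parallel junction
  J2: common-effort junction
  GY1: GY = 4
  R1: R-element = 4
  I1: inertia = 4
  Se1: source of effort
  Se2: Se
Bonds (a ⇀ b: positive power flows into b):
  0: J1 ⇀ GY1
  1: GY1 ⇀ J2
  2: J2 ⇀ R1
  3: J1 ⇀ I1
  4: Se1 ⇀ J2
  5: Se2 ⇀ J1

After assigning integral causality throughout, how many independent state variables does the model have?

1  (I1 all integral)

β4 stroke at J2  (Se1 fixes effort; stroke away)
β5 stroke at J1  (Se2 (Se) sets effort on bond)
β0 stroke at GY1  (J1: bond 5 brought effort, rest push out)
β3 stroke at I1  (J1: bond 5 brought effort, rest push out)
β1 stroke at GY1  (common-e at J2 fixed by 4)
β2 stroke at R1  (0-jn J2 has e-setter on 4)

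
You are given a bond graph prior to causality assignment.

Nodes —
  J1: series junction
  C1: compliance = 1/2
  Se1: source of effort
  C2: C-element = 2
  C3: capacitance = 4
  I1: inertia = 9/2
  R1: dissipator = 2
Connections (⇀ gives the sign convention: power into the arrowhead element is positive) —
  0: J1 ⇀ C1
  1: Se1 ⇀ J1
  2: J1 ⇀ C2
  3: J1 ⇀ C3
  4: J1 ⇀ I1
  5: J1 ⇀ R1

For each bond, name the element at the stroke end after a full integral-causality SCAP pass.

bond 0 |J1
bond 1 |J1
bond 2 |J1
bond 3 |J1
bond 4 |I1
bond 5 |J1

β1 →J1  (source Se1 imposes e)
β0 →J1  (C1 integral (e out))
β2 →J1  (C2 outputs effort q/C2)
β3 →J1  (C3 outputs effort q/C3)
β4 →I1  (I1: I, integral causality)
β5 →J1  (J1: bond 4 brought flow, rest push out)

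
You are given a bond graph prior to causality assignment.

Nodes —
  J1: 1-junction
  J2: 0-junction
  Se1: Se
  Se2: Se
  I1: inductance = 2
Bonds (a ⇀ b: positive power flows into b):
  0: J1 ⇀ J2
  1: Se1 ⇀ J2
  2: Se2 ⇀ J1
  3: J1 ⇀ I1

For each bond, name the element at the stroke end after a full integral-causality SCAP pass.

β1 →J2  (Se1: effort source, stroke at far end)
β2 →J1  (Se2: effort source, stroke at far end)
β0 →J1  (J2: bond 1 brought effort, rest push out)
β3 →I1  (J1 needs exactly one f-in)

b0 stroke at J1
b1 stroke at J2
b2 stroke at J1
b3 stroke at I1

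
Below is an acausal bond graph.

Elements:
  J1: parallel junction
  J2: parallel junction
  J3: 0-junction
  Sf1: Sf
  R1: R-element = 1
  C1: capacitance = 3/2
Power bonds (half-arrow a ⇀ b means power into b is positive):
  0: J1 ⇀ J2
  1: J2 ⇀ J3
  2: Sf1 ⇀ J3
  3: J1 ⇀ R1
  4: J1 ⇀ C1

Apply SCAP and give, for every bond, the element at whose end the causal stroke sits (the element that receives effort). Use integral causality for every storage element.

#2 →Sf1  (Sf1 (Sf) sets flow on bond)
#1 →J3  (J3: last free bond brings effort in)
#0 →J2  (closing 0-jn rule on J2)
#4 →J1  (prefer integral on C1)
#3 →R1  (J1 effort already set via bond 4)

#0 stroke→J2
#1 stroke→J3
#2 stroke→Sf1
#3 stroke→R1
#4 stroke→J1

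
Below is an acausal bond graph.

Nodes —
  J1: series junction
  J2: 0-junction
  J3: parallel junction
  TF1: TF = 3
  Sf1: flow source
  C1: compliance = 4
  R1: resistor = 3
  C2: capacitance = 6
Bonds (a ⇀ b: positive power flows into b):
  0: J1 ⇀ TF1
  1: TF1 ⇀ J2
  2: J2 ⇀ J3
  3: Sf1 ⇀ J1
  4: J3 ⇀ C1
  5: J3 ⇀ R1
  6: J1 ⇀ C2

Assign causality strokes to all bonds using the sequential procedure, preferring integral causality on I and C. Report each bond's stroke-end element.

β3 |Sf1  (Sf1 fixes flow; stroke at Sf1)
β0 |J1  (common-f at J1 fixed by 3)
β6 |J1  (common-f at J1 fixed by 3)
β1 |TF1  (through TF1, causality passes straight; one stroke at TF1)
β2 |J2  (J2: last free bond brings effort in)
β4 |J3  (C1 integral (e out))
β5 |R1  (J3 effort already set via bond 4)

b0 |J1
b1 |TF1
b2 |J2
b3 |Sf1
b4 |J3
b5 |R1
b6 |J1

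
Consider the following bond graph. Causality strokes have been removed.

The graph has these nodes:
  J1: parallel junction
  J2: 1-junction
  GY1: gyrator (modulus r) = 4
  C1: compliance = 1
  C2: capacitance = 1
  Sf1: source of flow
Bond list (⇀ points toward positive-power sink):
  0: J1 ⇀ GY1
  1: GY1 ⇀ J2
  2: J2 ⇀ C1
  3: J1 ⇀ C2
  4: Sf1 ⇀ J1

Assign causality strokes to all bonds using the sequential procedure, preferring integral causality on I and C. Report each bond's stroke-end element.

β4 |Sf1  (Sf1 (Sf) sets flow on bond)
β2 |J2  (C1 outputs effort q/C1)
β1 |GY1  (only one flow-in slot at J2)
β0 |GY1  (through GY1, causality inverts; strokes same side of GY1)
β3 |J1  (closing 0-jn rule on J1)

b0 |GY1
b1 |GY1
b2 |J2
b3 |J1
b4 |Sf1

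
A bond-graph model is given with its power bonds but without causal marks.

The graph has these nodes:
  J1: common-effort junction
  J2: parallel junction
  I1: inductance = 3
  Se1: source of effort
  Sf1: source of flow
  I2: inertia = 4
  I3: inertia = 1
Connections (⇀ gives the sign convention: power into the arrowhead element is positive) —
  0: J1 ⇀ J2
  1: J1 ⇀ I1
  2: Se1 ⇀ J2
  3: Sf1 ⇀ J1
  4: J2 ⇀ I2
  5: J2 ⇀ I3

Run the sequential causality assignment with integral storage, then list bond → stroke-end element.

β2 |J2  (Se1 fixes effort; stroke away)
β3 |Sf1  (Sf1: flow source, stroke at near end)
β0 |J1  (0-jn J2 has e-setter on 2)
β4 |I2  (0-jn J2 has e-setter on 2)
β5 |I3  (J2: bond 2 brought effort, rest push out)
β1 |I1  (0-jn J1 has e-setter on 0)

#0 stroke at J1
#1 stroke at I1
#2 stroke at J2
#3 stroke at Sf1
#4 stroke at I2
#5 stroke at I3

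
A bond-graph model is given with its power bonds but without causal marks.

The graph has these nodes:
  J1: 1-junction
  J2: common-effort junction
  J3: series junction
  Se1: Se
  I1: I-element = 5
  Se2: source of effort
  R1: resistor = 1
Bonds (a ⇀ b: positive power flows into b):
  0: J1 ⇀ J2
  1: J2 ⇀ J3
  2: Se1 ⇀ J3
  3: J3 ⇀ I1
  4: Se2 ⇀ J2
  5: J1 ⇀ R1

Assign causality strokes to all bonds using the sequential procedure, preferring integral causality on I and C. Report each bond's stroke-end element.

#0 |J1
#1 |J3
#2 |J3
#3 |I1
#4 |J2
#5 |R1

#2 |J3  (Se1 fixes effort; stroke away)
#4 |J2  (Se2: effort source, stroke at far end)
#0 |J1  (0-jn J2 has e-setter on 4)
#1 |J3  (J2 effort already set via bond 4)
#3 |I1  (only one flow-in slot at J3)
#5 |R1  (closing 1-jn rule on J1)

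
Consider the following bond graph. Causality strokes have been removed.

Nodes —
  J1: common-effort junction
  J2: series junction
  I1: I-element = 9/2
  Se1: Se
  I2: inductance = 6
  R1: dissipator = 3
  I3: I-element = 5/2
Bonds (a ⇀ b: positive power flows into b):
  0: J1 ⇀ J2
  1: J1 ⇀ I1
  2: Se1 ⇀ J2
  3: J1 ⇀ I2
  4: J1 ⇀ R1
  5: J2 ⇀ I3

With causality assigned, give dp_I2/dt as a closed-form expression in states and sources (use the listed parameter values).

dp_I2/dt = -2*p_I1/3 - p_I2/2 - 6*p_I3/5

b2 |J2  (Se1 fixes effort; stroke away)
b1 |I1  (I1 integral (f out))
b3 |I2  (I2 outputs flow p/I2)
b5 |I3  (I3: I, integral causality)
b0 |J2  (J2 flow already set via bond 5)
b4 |J1  (closing 0-jn rule on J1)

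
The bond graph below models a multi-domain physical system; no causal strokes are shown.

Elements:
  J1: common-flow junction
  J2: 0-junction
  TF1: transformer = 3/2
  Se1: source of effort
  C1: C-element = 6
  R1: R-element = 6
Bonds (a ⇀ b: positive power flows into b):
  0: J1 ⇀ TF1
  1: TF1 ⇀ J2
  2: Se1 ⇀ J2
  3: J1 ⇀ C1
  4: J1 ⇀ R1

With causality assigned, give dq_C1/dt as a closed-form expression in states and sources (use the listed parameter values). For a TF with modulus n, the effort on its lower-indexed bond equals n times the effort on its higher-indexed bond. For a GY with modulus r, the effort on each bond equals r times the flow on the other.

#2 stroke at J2  (Se1 (Se) sets effort on bond)
#1 stroke at TF1  (common-e at J2 fixed by 2)
#0 stroke at J1  (TF TF1: opposite of bond 1)
#3 stroke at J1  (C1 outputs effort q/C1)
#4 stroke at R1  (only one flow-in slot at J1)

dq_C1/dt = -E_Se1/4 - q_C1/36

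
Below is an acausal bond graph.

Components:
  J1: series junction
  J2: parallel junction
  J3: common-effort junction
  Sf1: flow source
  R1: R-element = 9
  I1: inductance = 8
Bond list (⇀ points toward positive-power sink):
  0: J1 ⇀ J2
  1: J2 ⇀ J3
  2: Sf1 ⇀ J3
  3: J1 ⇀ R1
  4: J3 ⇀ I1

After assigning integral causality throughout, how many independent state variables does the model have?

bond 2 stroke at Sf1  (Sf1 fixes flow; stroke at Sf1)
bond 4 stroke at I1  (prefer integral on I1)
bond 1 stroke at J3  (J3: last free bond brings effort in)
bond 0 stroke at J2  (closing 0-jn rule on J2)
bond 3 stroke at J1  (1-jn J1 has f-setter on 0)

1  (I1 all integral)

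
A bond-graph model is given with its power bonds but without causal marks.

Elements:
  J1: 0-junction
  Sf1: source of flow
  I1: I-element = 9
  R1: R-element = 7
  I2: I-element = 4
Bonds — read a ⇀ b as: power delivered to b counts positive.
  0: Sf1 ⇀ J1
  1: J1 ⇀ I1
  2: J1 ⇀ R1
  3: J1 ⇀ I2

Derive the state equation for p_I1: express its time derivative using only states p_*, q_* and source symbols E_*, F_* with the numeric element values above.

dp_I1/dt = 7*F_Sf1 - 7*p_I1/9 - 7*p_I2/4

b0 stroke→Sf1  (Sf1 (Sf) sets flow on bond)
b1 stroke→I1  (I1 integral (f out))
b3 stroke→I2  (I2 integral (f out))
b2 stroke→J1  (only one effort-in slot at J1)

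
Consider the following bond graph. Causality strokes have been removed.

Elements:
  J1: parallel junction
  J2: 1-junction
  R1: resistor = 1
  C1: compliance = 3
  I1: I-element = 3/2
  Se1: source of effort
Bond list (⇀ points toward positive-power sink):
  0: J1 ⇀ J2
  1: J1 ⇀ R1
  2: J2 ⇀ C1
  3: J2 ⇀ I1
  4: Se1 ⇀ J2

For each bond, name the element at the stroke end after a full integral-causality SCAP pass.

#0 stroke→J2
#1 stroke→J1
#2 stroke→J2
#3 stroke→I1
#4 stroke→J2

β4 stroke→J2  (source Se1 imposes e)
β2 stroke→J2  (prefer integral on C1)
β3 stroke→I1  (I1 outputs flow p/I1)
β0 stroke→J2  (1-jn J2 has f-setter on 3)
β1 stroke→J1  (closing 0-jn rule on J1)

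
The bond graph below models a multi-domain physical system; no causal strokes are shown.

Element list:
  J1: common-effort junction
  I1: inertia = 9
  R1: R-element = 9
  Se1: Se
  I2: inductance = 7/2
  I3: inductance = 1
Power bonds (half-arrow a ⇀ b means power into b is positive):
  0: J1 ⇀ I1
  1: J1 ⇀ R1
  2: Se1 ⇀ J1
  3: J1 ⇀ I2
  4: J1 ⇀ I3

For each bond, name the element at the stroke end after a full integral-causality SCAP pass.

#0 stroke at I1
#1 stroke at R1
#2 stroke at J1
#3 stroke at I2
#4 stroke at I3

β2 stroke→J1  (source Se1 imposes e)
β0 stroke→I1  (common-e at J1 fixed by 2)
β1 stroke→R1  (J1 effort already set via bond 2)
β3 stroke→I2  (J1: bond 2 brought effort, rest push out)
β4 stroke→I3  (0-jn J1 has e-setter on 2)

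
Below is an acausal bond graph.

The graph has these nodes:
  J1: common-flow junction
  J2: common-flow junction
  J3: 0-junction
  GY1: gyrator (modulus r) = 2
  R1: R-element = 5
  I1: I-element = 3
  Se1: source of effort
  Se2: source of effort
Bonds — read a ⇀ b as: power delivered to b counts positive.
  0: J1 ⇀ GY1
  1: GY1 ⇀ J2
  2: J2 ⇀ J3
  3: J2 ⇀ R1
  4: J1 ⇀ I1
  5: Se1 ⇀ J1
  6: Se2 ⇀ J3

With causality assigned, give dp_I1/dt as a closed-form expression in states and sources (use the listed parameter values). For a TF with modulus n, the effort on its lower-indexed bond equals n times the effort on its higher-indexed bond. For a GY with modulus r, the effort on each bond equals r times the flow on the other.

#5 stroke at J1  (Se1: effort source, stroke at far end)
#6 stroke at J3  (Se2 (Se) sets effort on bond)
#2 stroke at J2  (J3 effort already set via bond 6)
#4 stroke at I1  (I1 integral (f out))
#0 stroke at J1  (common-f at J1 fixed by 4)
#1 stroke at J2  (GY GY1: same side as bond 0)
#3 stroke at R1  (J2 needs exactly one f-in)

dp_I1/dt = E_Se1 + 2*E_Se2/5 - 4*p_I1/15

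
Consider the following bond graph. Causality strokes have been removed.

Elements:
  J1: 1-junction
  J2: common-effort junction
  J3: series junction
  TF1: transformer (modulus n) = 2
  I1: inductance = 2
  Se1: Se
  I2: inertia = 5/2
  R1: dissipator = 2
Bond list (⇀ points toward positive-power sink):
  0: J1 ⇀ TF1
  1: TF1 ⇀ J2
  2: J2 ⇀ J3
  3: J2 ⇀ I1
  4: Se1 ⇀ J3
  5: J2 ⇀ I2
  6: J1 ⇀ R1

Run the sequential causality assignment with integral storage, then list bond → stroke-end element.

bond 0 →J1
bond 1 →TF1
bond 2 →J2
bond 3 →I1
bond 4 →J3
bond 5 →I2
bond 6 →R1

#4 stroke→J3  (Se1 fixes effort; stroke away)
#2 stroke→J2  (J3 needs exactly one f-in)
#1 stroke→TF1  (J2: bond 2 brought effort, rest push out)
#3 stroke→I1  (common-e at J2 fixed by 2)
#5 stroke→I2  (J2 effort already set via bond 2)
#0 stroke→J1  (TF1: transformer flips bond 1)
#6 stroke→R1  (J1 needs exactly one f-in)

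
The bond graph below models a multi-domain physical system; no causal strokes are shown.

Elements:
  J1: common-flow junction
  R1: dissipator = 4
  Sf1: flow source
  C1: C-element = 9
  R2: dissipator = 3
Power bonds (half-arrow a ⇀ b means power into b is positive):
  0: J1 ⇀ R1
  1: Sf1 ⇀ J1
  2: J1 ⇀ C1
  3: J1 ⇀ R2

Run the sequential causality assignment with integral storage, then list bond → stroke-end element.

b1 →Sf1  (Sf1 fixes flow; stroke at Sf1)
b0 →J1  (J1 flow already set via bond 1)
b2 →J1  (1-jn J1 has f-setter on 1)
b3 →J1  (common-f at J1 fixed by 1)

b0 →J1
b1 →Sf1
b2 →J1
b3 →J1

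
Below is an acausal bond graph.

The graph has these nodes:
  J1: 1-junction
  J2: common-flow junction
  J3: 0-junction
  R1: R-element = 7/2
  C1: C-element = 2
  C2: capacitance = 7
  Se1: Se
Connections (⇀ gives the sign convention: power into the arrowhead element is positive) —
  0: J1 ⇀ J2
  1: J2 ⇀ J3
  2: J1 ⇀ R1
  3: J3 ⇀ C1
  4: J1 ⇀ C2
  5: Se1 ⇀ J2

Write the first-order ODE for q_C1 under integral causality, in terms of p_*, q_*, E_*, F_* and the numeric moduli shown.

dq_C1/dt = 2*E_Se1/7 - q_C1/7 - 2*q_C2/49

b5 →J2  (Se1: effort source, stroke at far end)
b3 →J3  (C1 integral (e out))
b1 →J2  (J3 effort already set via bond 3)
b0 →J1  (only one flow-in slot at J2)
b4 →J1  (C2: C, integral causality)
b2 →R1  (J1: last free bond brings flow in)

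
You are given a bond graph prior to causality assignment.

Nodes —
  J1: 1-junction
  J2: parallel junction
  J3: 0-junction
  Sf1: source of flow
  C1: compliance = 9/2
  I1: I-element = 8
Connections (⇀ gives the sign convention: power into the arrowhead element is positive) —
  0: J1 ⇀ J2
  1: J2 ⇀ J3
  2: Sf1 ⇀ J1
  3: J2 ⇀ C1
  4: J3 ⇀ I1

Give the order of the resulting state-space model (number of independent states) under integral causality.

2  (C1, I1 all integral)

β2 stroke→Sf1  (Sf1 (Sf) sets flow on bond)
β0 stroke→J1  (J1: bond 2 brought flow, rest push out)
β3 stroke→J2  (C1: C, integral causality)
β1 stroke→J3  (0-jn J2 has e-setter on 3)
β4 stroke→I1  (0-jn J3 has e-setter on 1)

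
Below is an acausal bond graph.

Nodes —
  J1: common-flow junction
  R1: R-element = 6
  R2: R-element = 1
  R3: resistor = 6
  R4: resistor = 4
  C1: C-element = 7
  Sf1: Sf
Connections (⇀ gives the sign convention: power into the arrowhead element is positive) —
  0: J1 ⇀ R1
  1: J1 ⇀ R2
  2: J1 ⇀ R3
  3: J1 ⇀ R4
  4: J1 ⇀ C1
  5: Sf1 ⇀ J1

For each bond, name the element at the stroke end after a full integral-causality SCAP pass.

β5 stroke at Sf1  (Sf1: flow source, stroke at near end)
β0 stroke at J1  (J1: bond 5 brought flow, rest push out)
β1 stroke at J1  (J1: bond 5 brought flow, rest push out)
β2 stroke at J1  (J1 flow already set via bond 5)
β3 stroke at J1  (common-f at J1 fixed by 5)
β4 stroke at J1  (J1 flow already set via bond 5)

b0 stroke at J1
b1 stroke at J1
b2 stroke at J1
b3 stroke at J1
b4 stroke at J1
b5 stroke at Sf1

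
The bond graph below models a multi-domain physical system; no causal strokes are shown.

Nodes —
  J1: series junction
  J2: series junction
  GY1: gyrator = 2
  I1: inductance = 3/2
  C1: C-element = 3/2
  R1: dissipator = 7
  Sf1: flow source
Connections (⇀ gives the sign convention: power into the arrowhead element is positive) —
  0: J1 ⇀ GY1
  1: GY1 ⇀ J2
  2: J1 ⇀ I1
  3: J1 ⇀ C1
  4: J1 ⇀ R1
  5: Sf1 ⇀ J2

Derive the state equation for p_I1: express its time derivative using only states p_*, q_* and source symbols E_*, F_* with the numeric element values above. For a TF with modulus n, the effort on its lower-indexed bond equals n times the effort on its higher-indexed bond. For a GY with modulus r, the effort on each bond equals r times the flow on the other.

dp_I1/dt = -2*F_Sf1 - 14*p_I1/3 - 2*q_C1/3

bond 5 stroke at Sf1  (Sf1 fixes flow; stroke at Sf1)
bond 1 stroke at J2  (1-jn J2 has f-setter on 5)
bond 0 stroke at J1  (GY GY1: same side as bond 1)
bond 2 stroke at I1  (I1 outputs flow p/I1)
bond 3 stroke at J1  (J1: bond 2 brought flow, rest push out)
bond 4 stroke at J1  (common-f at J1 fixed by 2)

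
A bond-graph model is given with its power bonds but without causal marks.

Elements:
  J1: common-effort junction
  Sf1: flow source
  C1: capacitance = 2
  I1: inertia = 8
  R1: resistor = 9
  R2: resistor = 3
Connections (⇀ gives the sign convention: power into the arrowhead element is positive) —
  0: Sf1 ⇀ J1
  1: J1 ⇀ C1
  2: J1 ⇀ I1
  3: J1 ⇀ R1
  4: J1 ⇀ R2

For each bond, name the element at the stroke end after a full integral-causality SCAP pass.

bond 0 →Sf1  (Sf1: flow source, stroke at near end)
bond 1 →J1  (C1: C, integral causality)
bond 2 →I1  (0-jn J1 has e-setter on 1)
bond 3 →R1  (J1 effort already set via bond 1)
bond 4 →R2  (0-jn J1 has e-setter on 1)

b0 stroke→Sf1
b1 stroke→J1
b2 stroke→I1
b3 stroke→R1
b4 stroke→R2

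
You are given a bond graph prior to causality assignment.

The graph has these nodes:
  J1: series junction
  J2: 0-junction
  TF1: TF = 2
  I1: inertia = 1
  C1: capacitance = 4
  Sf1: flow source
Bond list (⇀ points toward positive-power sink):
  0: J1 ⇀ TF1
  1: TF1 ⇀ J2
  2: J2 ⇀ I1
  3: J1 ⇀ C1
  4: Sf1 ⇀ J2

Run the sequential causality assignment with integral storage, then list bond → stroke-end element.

bond 0 |TF1
bond 1 |J2
bond 2 |I1
bond 3 |J1
bond 4 |Sf1

#4 stroke→Sf1  (Sf1 fixes flow; stroke at Sf1)
#2 stroke→I1  (I1: I, integral causality)
#1 stroke→J2  (closing 0-jn rule on J2)
#0 stroke→TF1  (TF TF1: opposite of bond 1)
#3 stroke→J1  (1-jn J1 has f-setter on 0)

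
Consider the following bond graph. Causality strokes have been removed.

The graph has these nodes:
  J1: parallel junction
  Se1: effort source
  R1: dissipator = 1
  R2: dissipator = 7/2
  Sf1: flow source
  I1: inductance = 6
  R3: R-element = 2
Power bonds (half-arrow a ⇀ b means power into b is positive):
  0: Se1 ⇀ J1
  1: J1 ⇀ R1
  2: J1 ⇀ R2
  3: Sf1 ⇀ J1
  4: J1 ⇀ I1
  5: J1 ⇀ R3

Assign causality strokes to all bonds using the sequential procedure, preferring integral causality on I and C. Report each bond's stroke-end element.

b0 stroke at J1
b1 stroke at R1
b2 stroke at R2
b3 stroke at Sf1
b4 stroke at I1
b5 stroke at R3

bond 0 |J1  (source Se1 imposes e)
bond 3 |Sf1  (Sf1 (Sf) sets flow on bond)
bond 1 |R1  (common-e at J1 fixed by 0)
bond 2 |R2  (common-e at J1 fixed by 0)
bond 4 |I1  (J1: bond 0 brought effort, rest push out)
bond 5 |R3  (J1 effort already set via bond 0)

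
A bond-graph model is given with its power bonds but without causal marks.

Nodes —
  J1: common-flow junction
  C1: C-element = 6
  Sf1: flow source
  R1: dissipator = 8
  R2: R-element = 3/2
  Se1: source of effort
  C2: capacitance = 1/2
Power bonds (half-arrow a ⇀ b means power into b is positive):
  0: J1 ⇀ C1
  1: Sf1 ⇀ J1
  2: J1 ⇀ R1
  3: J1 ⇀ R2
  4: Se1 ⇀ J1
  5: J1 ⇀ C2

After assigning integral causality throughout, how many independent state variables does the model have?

#1 stroke→Sf1  (Sf1 fixes flow; stroke at Sf1)
#4 stroke→J1  (Se1 fixes effort; stroke away)
#0 stroke→J1  (J1 flow already set via bond 1)
#2 stroke→J1  (J1: bond 1 brought flow, rest push out)
#3 stroke→J1  (common-f at J1 fixed by 1)
#5 stroke→J1  (J1: bond 1 brought flow, rest push out)

2  (C1, C2 all integral)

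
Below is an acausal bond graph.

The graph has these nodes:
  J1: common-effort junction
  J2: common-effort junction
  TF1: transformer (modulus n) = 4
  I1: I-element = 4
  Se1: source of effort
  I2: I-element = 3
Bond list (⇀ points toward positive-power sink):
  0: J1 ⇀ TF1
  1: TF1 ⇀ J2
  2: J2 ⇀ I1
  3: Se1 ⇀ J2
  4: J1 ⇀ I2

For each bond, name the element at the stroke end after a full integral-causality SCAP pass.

#3 stroke at J2  (Se1 (Se) sets effort on bond)
#1 stroke at TF1  (common-e at J2 fixed by 3)
#2 stroke at I1  (0-jn J2 has e-setter on 3)
#0 stroke at J1  (TF1: transformer flips bond 1)
#4 stroke at I2  (J1: bond 0 brought effort, rest push out)

β0 |J1
β1 |TF1
β2 |I1
β3 |J2
β4 |I2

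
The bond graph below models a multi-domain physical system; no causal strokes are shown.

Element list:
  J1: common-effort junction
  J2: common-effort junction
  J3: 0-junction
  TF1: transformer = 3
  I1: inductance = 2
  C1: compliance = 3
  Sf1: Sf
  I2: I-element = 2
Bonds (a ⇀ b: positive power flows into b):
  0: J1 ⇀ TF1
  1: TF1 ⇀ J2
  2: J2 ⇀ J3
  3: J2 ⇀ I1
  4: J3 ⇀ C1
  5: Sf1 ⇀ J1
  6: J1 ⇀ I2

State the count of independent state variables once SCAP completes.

3  (C1, I1, I2 all integral)

#5 stroke→Sf1  (Sf1 (Sf) sets flow on bond)
#3 stroke→I1  (I1: I, integral causality)
#4 stroke→J3  (C1 integral (e out))
#2 stroke→J2  (common-e at J3 fixed by 4)
#1 stroke→TF1  (J2 effort already set via bond 2)
#0 stroke→J1  (TF1 one-in-one-out from 1)
#6 stroke→I2  (J1: bond 0 brought effort, rest push out)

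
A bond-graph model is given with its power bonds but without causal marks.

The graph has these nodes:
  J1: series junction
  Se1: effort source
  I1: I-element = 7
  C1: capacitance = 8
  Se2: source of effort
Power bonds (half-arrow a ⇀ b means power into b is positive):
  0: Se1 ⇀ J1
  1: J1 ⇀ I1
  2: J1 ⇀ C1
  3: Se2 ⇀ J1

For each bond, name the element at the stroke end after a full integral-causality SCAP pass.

#0 stroke→J1  (source Se1 imposes e)
#3 stroke→J1  (source Se2 imposes e)
#1 stroke→I1  (I1: I, integral causality)
#2 stroke→J1  (J1: bond 1 brought flow, rest push out)

#0 stroke at J1
#1 stroke at I1
#2 stroke at J1
#3 stroke at J1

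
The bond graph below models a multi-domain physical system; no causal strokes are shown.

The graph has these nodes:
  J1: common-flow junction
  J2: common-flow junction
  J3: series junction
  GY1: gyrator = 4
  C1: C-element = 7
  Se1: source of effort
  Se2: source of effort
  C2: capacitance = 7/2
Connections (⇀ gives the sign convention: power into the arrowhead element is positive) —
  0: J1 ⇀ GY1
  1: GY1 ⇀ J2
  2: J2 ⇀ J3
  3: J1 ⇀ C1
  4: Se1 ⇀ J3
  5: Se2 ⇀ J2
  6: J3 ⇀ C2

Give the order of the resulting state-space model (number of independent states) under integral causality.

2  (C1, C2 all integral)

b4 →J3  (Se1: effort source, stroke at far end)
b5 →J2  (Se2 fixes effort; stroke away)
b3 →J1  (prefer integral on C1)
b0 →GY1  (closing 1-jn rule on J1)
b1 →GY1  (through GY1, causality inverts; strokes same side of GY1)
b2 →J2  (J2: bond 1 brought flow, rest push out)
b6 →J3  (common-f at J3 fixed by 2)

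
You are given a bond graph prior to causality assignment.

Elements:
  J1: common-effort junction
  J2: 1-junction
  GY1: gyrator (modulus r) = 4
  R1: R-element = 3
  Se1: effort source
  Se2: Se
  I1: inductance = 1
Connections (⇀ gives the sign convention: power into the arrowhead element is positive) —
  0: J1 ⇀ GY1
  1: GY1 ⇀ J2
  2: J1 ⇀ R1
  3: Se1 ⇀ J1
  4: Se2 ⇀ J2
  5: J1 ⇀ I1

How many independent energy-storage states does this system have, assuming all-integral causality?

β3 |J1  (Se1: effort source, stroke at far end)
β4 |J2  (Se2: effort source, stroke at far end)
β0 |GY1  (J1 effort already set via bond 3)
β2 |R1  (common-e at J1 fixed by 3)
β5 |I1  (J1: bond 3 brought effort, rest push out)
β1 |GY1  (J2 needs exactly one f-in)

1  (I1 all integral)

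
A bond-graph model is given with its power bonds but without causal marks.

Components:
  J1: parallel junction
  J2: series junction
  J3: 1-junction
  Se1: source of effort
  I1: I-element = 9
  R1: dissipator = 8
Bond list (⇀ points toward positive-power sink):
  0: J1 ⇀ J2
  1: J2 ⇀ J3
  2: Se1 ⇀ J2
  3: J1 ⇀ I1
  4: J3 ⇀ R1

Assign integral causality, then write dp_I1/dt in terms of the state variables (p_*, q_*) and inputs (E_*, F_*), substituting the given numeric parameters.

b2 |J2  (Se1 (Se) sets effort on bond)
b3 |I1  (prefer integral on I1)
b0 |J1  (closing 0-jn rule on J1)
b1 |J2  (1-jn J2 has f-setter on 0)
b4 |J3  (common-f at J3 fixed by 1)

dp_I1/dt = -E_Se1 - 8*p_I1/9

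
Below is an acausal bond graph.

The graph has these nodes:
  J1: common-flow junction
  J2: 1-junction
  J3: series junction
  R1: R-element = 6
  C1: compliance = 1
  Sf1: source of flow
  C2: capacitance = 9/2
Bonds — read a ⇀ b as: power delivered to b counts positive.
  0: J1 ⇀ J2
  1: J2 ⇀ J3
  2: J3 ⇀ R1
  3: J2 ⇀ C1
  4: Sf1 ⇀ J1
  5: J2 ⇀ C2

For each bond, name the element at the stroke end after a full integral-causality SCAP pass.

b0 |J1
b1 |J2
b2 |J3
b3 |J2
b4 |Sf1
b5 |J2

bond 4 stroke at Sf1  (source Sf1 imposes f)
bond 0 stroke at J1  (J1: bond 4 brought flow, rest push out)
bond 1 stroke at J2  (J2: bond 0 brought flow, rest push out)
bond 3 stroke at J2  (common-f at J2 fixed by 0)
bond 5 stroke at J2  (1-jn J2 has f-setter on 0)
bond 2 stroke at J3  (J3 flow already set via bond 1)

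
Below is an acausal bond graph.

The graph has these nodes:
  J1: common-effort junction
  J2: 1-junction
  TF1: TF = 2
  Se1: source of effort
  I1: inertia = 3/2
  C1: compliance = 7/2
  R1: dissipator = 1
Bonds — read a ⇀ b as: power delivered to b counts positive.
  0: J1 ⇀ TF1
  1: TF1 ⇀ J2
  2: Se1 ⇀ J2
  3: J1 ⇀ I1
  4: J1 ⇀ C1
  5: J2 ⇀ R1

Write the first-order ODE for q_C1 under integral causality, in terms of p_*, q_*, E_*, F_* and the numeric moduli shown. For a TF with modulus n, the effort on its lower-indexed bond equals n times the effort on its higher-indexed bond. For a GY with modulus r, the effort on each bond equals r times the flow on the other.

β2 |J2  (source Se1 imposes e)
β3 |I1  (I1 integral (f out))
β4 |J1  (C1 outputs effort q/C1)
β0 |TF1  (J1: bond 4 brought effort, rest push out)
β1 |J2  (through TF1, causality passes straight; one stroke at TF1)
β5 |R1  (J2: last free bond brings flow in)

dq_C1/dt = -E_Se1/2 - 2*p_I1/3 - q_C1/14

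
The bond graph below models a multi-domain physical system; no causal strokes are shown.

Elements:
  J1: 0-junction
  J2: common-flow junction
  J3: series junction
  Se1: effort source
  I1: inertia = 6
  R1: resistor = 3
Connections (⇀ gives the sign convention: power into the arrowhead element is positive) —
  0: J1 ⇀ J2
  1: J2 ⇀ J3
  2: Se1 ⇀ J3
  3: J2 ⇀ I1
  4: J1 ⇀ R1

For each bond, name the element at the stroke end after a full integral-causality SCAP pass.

b2 stroke at J3  (Se1: effort source, stroke at far end)
b1 stroke at J2  (J3: last free bond brings flow in)
b3 stroke at I1  (prefer integral on I1)
b0 stroke at J2  (common-f at J2 fixed by 3)
b4 stroke at J1  (closing 0-jn rule on J1)

#0 →J2
#1 →J2
#2 →J3
#3 →I1
#4 →J1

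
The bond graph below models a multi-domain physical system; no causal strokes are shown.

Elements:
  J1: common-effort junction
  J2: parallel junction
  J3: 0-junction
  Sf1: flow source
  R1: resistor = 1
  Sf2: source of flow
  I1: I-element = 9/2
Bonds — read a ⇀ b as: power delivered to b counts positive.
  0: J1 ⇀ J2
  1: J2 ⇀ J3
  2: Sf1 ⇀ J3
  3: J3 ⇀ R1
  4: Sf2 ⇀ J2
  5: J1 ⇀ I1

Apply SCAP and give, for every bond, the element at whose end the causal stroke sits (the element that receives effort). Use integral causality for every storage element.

#0 |J1
#1 |J2
#2 |Sf1
#3 |J3
#4 |Sf2
#5 |I1

β2 stroke→Sf1  (source Sf1 imposes f)
β4 stroke→Sf2  (Sf2 (Sf) sets flow on bond)
β5 stroke→I1  (I1: I, integral causality)
β0 stroke→J1  (J1 needs exactly one e-in)
β1 stroke→J2  (J2: last free bond brings effort in)
β3 stroke→J3  (closing 0-jn rule on J3)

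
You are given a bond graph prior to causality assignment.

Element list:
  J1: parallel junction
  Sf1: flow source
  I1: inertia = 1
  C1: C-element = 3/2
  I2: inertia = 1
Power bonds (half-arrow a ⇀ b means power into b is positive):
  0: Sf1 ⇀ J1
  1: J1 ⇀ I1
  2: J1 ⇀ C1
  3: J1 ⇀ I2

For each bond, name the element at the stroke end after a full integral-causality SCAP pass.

bond 0 stroke→Sf1  (Sf1 (Sf) sets flow on bond)
bond 1 stroke→I1  (I1 integral (f out))
bond 2 stroke→J1  (prefer integral on C1)
bond 3 stroke→I2  (J1: bond 2 brought effort, rest push out)

β0 stroke→Sf1
β1 stroke→I1
β2 stroke→J1
β3 stroke→I2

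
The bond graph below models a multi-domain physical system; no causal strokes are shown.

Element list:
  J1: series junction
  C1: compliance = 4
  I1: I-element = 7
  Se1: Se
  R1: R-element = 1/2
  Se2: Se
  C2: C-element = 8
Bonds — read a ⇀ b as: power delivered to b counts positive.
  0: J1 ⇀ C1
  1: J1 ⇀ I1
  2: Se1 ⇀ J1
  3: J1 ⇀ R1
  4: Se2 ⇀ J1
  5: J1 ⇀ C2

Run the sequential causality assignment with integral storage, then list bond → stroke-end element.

β2 stroke→J1  (source Se1 imposes e)
β4 stroke→J1  (Se2 fixes effort; stroke away)
β0 stroke→J1  (C1 outputs effort q/C1)
β1 stroke→I1  (I1: I, integral causality)
β3 stroke→J1  (J1: bond 1 brought flow, rest push out)
β5 stroke→J1  (J1 flow already set via bond 1)

bond 0 stroke→J1
bond 1 stroke→I1
bond 2 stroke→J1
bond 3 stroke→J1
bond 4 stroke→J1
bond 5 stroke→J1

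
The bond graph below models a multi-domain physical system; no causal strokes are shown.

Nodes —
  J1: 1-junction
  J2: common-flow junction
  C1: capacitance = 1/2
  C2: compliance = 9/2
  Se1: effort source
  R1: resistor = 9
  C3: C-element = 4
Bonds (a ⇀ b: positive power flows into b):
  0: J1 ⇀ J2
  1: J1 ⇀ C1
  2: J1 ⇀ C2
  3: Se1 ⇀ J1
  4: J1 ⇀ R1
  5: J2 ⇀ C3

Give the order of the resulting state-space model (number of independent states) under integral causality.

β3 stroke at J1  (Se1 (Se) sets effort on bond)
β1 stroke at J1  (C1 outputs effort q/C1)
β2 stroke at J1  (C2 outputs effort q/C2)
β5 stroke at J2  (C3 outputs effort q/C3)
β0 stroke at J1  (closing 1-jn rule on J2)
β4 stroke at R1  (J1: last free bond brings flow in)

3  (C1, C2, C3 all integral)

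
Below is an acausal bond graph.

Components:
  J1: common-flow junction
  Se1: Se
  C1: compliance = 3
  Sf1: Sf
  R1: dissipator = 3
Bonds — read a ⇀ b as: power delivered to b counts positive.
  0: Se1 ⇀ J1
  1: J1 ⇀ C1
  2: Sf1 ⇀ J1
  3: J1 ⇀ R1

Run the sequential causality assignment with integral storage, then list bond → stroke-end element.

β0 stroke at J1
β1 stroke at J1
β2 stroke at Sf1
β3 stroke at J1

b0 stroke→J1  (source Se1 imposes e)
b2 stroke→Sf1  (Sf1 fixes flow; stroke at Sf1)
b1 stroke→J1  (J1: bond 2 brought flow, rest push out)
b3 stroke→J1  (common-f at J1 fixed by 2)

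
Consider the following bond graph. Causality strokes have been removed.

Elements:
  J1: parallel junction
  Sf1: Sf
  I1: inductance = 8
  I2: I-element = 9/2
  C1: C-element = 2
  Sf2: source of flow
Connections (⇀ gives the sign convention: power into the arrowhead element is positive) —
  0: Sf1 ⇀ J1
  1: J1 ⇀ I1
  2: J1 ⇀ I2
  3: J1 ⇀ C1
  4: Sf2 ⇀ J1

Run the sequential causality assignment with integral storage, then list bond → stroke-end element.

#0 stroke at Sf1
#1 stroke at I1
#2 stroke at I2
#3 stroke at J1
#4 stroke at Sf2

#0 stroke at Sf1  (Sf1 fixes flow; stroke at Sf1)
#4 stroke at Sf2  (source Sf2 imposes f)
#1 stroke at I1  (I1 outputs flow p/I1)
#2 stroke at I2  (I2 integral (f out))
#3 stroke at J1  (J1: last free bond brings effort in)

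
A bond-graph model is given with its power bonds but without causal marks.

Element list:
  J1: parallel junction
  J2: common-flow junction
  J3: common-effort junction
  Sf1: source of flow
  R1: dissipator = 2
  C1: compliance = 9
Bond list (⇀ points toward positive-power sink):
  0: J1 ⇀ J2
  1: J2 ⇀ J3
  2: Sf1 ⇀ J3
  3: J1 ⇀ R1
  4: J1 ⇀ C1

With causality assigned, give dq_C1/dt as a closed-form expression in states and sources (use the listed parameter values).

#2 stroke→Sf1  (source Sf1 imposes f)
#1 stroke→J3  (J3: last free bond brings effort in)
#0 stroke→J2  (common-f at J2 fixed by 1)
#4 stroke→J1  (C1: C, integral causality)
#3 stroke→R1  (J1: bond 4 brought effort, rest push out)

dq_C1/dt = F_Sf1 - q_C1/18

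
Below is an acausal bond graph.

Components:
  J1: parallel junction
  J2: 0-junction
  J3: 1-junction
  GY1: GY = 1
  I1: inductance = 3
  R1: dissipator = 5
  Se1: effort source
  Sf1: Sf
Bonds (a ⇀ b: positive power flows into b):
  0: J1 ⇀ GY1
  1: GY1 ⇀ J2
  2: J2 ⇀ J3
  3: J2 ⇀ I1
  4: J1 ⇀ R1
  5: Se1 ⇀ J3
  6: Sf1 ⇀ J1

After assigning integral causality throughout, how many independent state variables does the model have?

bond 5 →J3  (Se1: effort source, stroke at far end)
bond 6 →Sf1  (Sf1 (Sf) sets flow on bond)
bond 2 →J2  (J3: last free bond brings flow in)
bond 1 →GY1  (common-e at J2 fixed by 2)
bond 3 →I1  (J2: bond 2 brought effort, rest push out)
bond 0 →GY1  (through GY1, causality inverts; strokes same side of GY1)
bond 4 →J1  (only one effort-in slot at J1)

1  (I1 all integral)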